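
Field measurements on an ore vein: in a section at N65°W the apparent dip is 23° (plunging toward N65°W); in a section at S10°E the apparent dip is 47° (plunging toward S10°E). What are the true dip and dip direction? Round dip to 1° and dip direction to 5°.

true dip 59°, dip direction 220°

Each apparent-dip line lies in the plane. As unit vectors (x east, y north, z up), v₁ plunges 23°→N65°W and v₂ plunges 47°→S10°E.
n = v₁ × v₂ = (-0.547, -0.656, 0.514) (taken with n_z > 0).
Dip δ = arctan(|n_h|/n_z) = arctan(0.854/0.514) = 59.0°.
Dip direction = atan2(-0.547, -0.656) = 220° (azimuth of n's horizontal projection).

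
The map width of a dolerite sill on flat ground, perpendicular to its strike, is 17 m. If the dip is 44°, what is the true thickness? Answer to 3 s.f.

11.8 m

True thickness t = w · sin(dip) = 17 × sin 44°
t = 17 × 0.6947 = 11.809 m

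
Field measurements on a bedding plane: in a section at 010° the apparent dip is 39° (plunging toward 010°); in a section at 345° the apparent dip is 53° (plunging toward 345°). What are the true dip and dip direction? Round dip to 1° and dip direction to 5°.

Represent each trace as a vector plunging at its apparent dip toward its trend (east-north-up frame): v₁ = (0.135, 0.765, -0.629), v₂ = (-0.156, 0.581, -0.799).
n = v₁ × v₂ = (-0.245, 0.206, 0.198) (taken with n_z > 0).
tan δ = √(n_x²+n_y²)/n_z = 0.320/0.198, so δ = 58.3°.
Dip direction = atan2(-0.245, 0.206) = 310° (azimuth of n's horizontal projection).

true dip 58°, dip direction 310°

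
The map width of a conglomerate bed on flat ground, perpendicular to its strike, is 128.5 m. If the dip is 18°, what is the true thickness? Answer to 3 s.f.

39.7 m

True thickness t = w · sin(dip) = 128.5 × sin 18°
t = 128.5 × 0.3090 = 39.709 m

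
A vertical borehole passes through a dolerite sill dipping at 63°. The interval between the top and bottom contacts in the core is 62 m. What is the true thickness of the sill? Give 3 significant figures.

True thickness t = h · cos(dip) = 62 × cos 63°
t = 62 × 0.4540 = 28.147 m

28.1 m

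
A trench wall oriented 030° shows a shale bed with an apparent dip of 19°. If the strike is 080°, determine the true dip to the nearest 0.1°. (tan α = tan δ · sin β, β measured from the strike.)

24.2°

β = acute angle between strike 080° and section 030° = 50°.
tan δ = tan α / sin β = tan 19° / sin 50° = 0.3443 / 0.7660 = 0.4495
δ = arctan(0.4495) = 24.20°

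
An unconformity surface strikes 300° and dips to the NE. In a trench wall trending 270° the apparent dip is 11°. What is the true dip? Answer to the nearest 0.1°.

21.2°

The section is 30° from the strike.
tan δ = tan α / sin β = tan 11° / sin 30° = 0.1944 / 0.5000 = 0.3888
δ = arctan(0.3888) = 21.24°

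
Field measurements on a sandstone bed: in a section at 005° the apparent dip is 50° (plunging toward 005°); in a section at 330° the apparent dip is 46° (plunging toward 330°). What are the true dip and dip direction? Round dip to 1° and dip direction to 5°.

true dip 50°, dip direction 000°

Represent each trace as a vector plunging at its apparent dip toward its trend (east-north-up frame): v₁ = (0.056, 0.640, -0.766), v₂ = (-0.347, 0.602, -0.719).
The plane normal is n = v₁ × v₂ ∝ (0.000, 0.306, 0.256).
True dip = arccos(n_z / |n|) = arccos(0.6414) = 50.1°.
Dip direction = azimuth of (n_x, n_y) = atan2(0.000, 0.306) = 0°.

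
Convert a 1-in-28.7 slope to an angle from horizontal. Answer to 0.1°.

2.0°

tan θ = 1/28.7 = 0.0348
θ = arctan(0.0348) = 2.00°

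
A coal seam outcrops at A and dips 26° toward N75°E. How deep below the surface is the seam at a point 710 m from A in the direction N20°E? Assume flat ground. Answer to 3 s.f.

199 m

The hole lies 55° from the dip direction, so the down-dip offset is 710 × cos 55° = 407.24 m.
Depth = down-dip offset × tan(dip) = 407.24 × tan 26° = 407.24 × 0.4877
Depth = 198.62 m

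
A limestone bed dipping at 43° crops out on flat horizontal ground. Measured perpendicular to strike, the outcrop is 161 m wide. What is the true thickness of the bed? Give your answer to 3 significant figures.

True thickness t = w · sin(dip) = 161 × sin 43°
t = 161 × 0.6820 = 109.802 m

110 m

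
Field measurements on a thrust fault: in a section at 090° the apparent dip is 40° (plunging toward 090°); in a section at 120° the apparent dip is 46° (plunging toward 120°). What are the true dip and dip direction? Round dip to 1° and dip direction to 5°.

Each apparent-dip line lies in the plane. As unit vectors (x east, y north, z up), v₁ plunges 40°→090° and v₂ plunges 46°→120°.
Cross product v₁ × v₂ gives the pole to the plane: n ∝ (0.223, -0.164, 0.266).
tan δ = √(n_x²+n_y²)/n_z = 0.277/0.266, so δ = 46.2°.
The horizontal component of n points toward azimuth atan2(n_x, n_y) = 126°, the dip direction.

true dip 46°, dip direction 125°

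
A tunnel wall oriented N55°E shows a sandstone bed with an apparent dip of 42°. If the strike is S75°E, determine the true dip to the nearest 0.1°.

49.6°

The section is 50° from the strike.
tan δ = tan α / sin β = tan 42° / sin 50° = 0.9004 / 0.7660 = 1.1754
δ = arctan(1.1754) = 49.61°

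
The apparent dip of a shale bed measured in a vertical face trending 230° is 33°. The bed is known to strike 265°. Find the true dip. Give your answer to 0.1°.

β = acute angle between strike 265° and section 230° = 35°.
tan δ = tan α / sin β = tan 33° / sin 35° = 0.6494 / 0.5736 = 1.1322
δ = arctan(1.1322) = 48.55°

48.5°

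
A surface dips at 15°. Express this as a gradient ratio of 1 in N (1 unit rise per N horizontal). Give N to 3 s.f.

1 : N means tan θ = 1/N, so N = 1/tan 15° = 1/0.2679

1 in 3.73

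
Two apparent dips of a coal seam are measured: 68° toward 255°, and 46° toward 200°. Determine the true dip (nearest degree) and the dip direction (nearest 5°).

true dip 68°, dip direction 265°

Each apparent-dip line lies in the plane. As unit vectors (x east, y north, z up), v₁ plunges 68°→255° and v₂ plunges 46°→200°.
The plane normal is n = v₁ × v₂ ∝ (-0.535, -0.040, 0.213).
tan δ = √(n_x²+n_y²)/n_z = 0.537/0.213, so δ = 68.3°.
Dip direction = atan2(-0.535, -0.040) = 266° (azimuth of n's horizontal projection).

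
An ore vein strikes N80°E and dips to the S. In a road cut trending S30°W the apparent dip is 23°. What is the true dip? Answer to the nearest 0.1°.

29.0°

The section is 50° from the strike.
tan(true dip) = tan 23° / sin 50° = 0.5541
δ = arctan(0.5541) = 28.99°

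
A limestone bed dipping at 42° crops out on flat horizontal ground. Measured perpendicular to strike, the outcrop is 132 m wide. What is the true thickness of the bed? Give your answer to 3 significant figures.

True thickness t = w · sin(dip) = 132 × sin 42°
t = 132 × 0.6691 = 88.325 m

88.3 m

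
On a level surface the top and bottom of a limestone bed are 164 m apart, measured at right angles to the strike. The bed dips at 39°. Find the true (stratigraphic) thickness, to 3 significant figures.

103 m

True thickness t = w · sin(dip) = 164 × sin 39°
t = 164 × 0.6293 = 103.209 m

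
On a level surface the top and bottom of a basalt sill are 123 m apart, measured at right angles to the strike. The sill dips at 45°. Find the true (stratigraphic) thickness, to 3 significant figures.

True thickness t = w · sin(dip) = 123 × sin 45°
t = 123 × 0.7071 = 86.974 m

87.0 m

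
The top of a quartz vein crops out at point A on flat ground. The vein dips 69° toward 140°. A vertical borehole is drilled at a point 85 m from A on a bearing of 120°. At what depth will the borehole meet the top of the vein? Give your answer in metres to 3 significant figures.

208 m

The hole lies 20° from the dip direction, so the down-dip offset is 85 × cos 20° = 79.87 m.
Depth = down-dip offset × tan(dip) = 79.87 × tan 69° = 79.87 × 2.6051
Depth = 208.08 m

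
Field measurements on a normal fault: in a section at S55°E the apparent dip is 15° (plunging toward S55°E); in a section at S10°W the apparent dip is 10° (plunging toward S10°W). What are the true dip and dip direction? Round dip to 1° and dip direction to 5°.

The two traces are lines in the plane: v₁ = (sin 125°·cos 15°, cos 125°·cos 15°, −sin 15°), v₂ = (sin 190°·cos 10°, cos 190°·cos 10°, −sin 10°).
Cross product v₁ × v₂ gives the pole to the plane: n ∝ (0.155, -0.182, 0.862).
Dip δ = arctan(|n_h|/n_z) = arctan(0.239/0.862) = 15.5°.
Dip direction = azimuth of (n_x, n_y) = atan2(0.155, -0.182) = 140°.

true dip 15°, dip direction 140°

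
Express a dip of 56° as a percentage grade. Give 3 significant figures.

148%

grade % = 100 × tan 56° = 100 × 1.4826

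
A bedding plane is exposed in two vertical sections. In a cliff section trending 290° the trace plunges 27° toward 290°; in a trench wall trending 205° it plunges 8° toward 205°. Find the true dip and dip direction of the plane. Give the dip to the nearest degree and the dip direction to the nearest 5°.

true dip 27°, dip direction 280°

The two traces are lines in the plane: v₁ = (sin 290°·cos 27°, cos 290°·cos 27°, −sin 27°), v₂ = (sin 205°·cos 8°, cos 205°·cos 8°, −sin 8°).
Cross product v₁ × v₂ gives the pole to the plane: n ∝ (-0.450, 0.073, 0.879).
Dip δ = arctan(|n_h|/n_z) = arctan(0.456/0.879) = 27.4°.
The horizontal component of n points toward azimuth atan2(n_x, n_y) = 279°, the dip direction.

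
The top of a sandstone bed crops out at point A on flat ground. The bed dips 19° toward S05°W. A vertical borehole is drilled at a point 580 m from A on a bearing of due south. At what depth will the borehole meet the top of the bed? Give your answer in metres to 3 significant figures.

The hole lies 5° from the dip direction, so the down-dip offset is 580 × cos 5° = 577.79 m.
Depth = down-dip offset × tan(dip) = 577.79 × tan 19° = 577.79 × 0.3443
Depth = 198.95 m

199 m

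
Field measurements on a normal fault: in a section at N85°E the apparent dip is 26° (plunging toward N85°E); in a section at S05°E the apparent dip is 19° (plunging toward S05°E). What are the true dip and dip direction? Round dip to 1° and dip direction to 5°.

Represent each trace as a vector plunging at its apparent dip toward its trend (east-north-up frame): v₁ = (0.895, 0.078, -0.438), v₂ = (0.082, -0.942, -0.326).
n = v₁ × v₂ = (0.438, -0.255, 0.850) (taken with n_z > 0).
True dip = arccos(n_z / |n|) = arccos(0.8586) = 30.8°.
Dip direction = atan2(0.438, -0.255) = 120° (azimuth of n's horizontal projection).

true dip 31°, dip direction 120°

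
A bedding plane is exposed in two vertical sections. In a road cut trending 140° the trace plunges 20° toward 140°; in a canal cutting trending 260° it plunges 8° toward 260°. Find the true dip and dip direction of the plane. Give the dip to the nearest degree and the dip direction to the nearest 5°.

true dip 28°, dip direction 185°

The two traces are lines in the plane: v₁ = (sin 140°·cos 20°, cos 140°·cos 20°, −sin 20°), v₂ = (sin 260°·cos 8°, cos 260°·cos 8°, −sin 8°).
The plane normal is n = v₁ × v₂ ∝ (-0.041, -0.418, 0.806).
Dip δ = arctan(|n_h|/n_z) = arctan(0.420/0.806) = 27.5°.
Dip direction = azimuth of (n_x, n_y) = atan2(-0.041, -0.418) = 186°.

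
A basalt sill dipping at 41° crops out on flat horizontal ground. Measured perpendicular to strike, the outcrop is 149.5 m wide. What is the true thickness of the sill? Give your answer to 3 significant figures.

98.1 m

True thickness t = w · sin(dip) = 149.5 × sin 41°
t = 149.5 × 0.6561 = 98.081 m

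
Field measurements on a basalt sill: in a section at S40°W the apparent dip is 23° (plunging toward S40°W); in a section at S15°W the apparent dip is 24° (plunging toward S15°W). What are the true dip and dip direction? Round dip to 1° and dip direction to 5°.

true dip 24°, dip direction 200°

The two traces are lines in the plane: v₁ = (sin 220°·cos 23°, cos 220°·cos 23°, −sin 23°), v₂ = (sin 195°·cos 24°, cos 195°·cos 24°, −sin 24°).
n = v₁ × v₂ = (-0.058, -0.148, 0.355) (taken with n_z > 0).
True dip = arccos(n_z / |n|) = arccos(0.9126) = 24.1°.
Dip direction = azimuth of (n_x, n_y) = atan2(-0.058, -0.148) = 201°.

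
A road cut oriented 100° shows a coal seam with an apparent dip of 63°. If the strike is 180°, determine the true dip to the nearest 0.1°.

β = acute angle between strike 180° and section 100° = 80°.
tan δ = tan α / sin β = tan 63° / sin 80° = 1.9626 / 0.9848 = 1.9929
true dip = arctan 1.9929 = 63.35°

63.4°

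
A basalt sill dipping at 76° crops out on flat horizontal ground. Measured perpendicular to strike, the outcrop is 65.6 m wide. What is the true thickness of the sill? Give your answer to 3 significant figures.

True thickness t = w · sin(dip) = 65.6 × sin 76°
t = 65.6 × 0.9703 = 63.651 m

63.7 m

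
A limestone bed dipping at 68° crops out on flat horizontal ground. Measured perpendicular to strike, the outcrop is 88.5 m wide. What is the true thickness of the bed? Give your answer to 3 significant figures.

True thickness t = w · sin(dip) = 88.5 × sin 68°
t = 88.5 × 0.9272 = 82.056 m

82.1 m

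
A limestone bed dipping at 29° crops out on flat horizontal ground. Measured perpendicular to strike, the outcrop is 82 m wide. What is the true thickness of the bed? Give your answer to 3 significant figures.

True thickness t = w · sin(dip) = 82 × sin 29°
t = 82 × 0.4848 = 39.754 m

39.8 m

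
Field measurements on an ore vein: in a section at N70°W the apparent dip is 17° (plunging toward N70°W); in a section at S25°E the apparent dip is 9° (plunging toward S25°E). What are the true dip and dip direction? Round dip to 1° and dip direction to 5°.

true dip 31°, dip direction 230°

The two traces are lines in the plane: v₁ = (sin 290°·cos 17°, cos 290°·cos 17°, −sin 17°), v₂ = (sin 155°·cos 9°, cos 155°·cos 9°, −sin 9°).
The plane normal is n = v₁ × v₂ ∝ (-0.313, -0.263, 0.668).
Dip δ = arctan(|n_h|/n_z) = arctan(0.408/0.668) = 31.5°.
Dip direction = atan2(-0.313, -0.263) = 230° (azimuth of n's horizontal projection).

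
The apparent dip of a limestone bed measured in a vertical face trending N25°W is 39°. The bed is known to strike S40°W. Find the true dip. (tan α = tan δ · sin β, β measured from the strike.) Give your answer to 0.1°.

41.8°

The section is 65° from the strike.
tan(true dip) = tan 39° / sin 65° = 0.8935
true dip = arctan 0.8935 = 41.78°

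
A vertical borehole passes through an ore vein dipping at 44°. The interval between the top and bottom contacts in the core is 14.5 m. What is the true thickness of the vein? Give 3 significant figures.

10.4 m

True thickness t = h · cos(dip) = 14.5 × cos 44°
t = 14.5 × 0.7193 = 10.430 m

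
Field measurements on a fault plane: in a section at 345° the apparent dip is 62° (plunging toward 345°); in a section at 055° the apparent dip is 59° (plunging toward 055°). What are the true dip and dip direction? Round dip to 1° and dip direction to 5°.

true dip 65°, dip direction 015°

Represent each trace as a vector plunging at its apparent dip toward its trend (east-north-up frame): v₁ = (-0.122, 0.453, -0.883), v₂ = (0.422, 0.295, -0.857).
The plane normal is n = v₁ × v₂ ∝ (0.128, 0.477, 0.227).
Dip δ = arctan(|n_h|/n_z) = arctan(0.494/0.227) = 65.3°.
The horizontal component of n points toward azimuth atan2(n_x, n_y) = 15°, the dip direction.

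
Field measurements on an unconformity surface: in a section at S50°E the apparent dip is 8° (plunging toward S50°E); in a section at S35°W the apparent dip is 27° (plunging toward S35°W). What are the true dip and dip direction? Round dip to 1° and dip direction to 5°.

true dip 27°, dip direction 205°

The two traces are lines in the plane: v₁ = (sin 130°·cos 8°, cos 130°·cos 8°, −sin 8°), v₂ = (sin 215°·cos 27°, cos 215°·cos 27°, −sin 27°).
The plane normal is n = v₁ × v₂ ∝ (-0.187, -0.416, 0.879).
tan δ = √(n_x²+n_y²)/n_z = 0.456/0.879, so δ = 27.4°.
Dip direction = atan2(-0.187, -0.416) = 204° (azimuth of n's horizontal projection).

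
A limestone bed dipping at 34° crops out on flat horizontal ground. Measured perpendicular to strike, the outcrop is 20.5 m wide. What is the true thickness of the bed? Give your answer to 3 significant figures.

True thickness t = w · sin(dip) = 20.5 × sin 34°
t = 20.5 × 0.5592 = 11.463 m

11.5 m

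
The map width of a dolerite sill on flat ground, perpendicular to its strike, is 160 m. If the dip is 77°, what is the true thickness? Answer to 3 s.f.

156 m

True thickness t = w · sin(dip) = 160 × sin 77°
t = 160 × 0.9744 = 155.899 m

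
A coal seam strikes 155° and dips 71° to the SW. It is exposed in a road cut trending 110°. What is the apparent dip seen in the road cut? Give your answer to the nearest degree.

64°

The section lies 45° from the strike.
tan α = tan 71° × sin 45° = 2.9042 × 0.7071 = 2.0536
α = arctan(2.0536) = 64.04°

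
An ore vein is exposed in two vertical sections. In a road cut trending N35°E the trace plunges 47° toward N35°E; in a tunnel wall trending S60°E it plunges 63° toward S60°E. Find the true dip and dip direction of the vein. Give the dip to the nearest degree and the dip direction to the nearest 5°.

Each apparent-dip line lies in the plane. As unit vectors (x east, y north, z up), v₁ plunges 47°→N35°E and v₂ plunges 63°→S60°E.
n = v₁ × v₂ = (0.664, -0.061, 0.308) (taken with n_z > 0).
True dip = arccos(n_z / |n|) = arccos(0.4199) = 65.2°.
Dip direction = azimuth of (n_x, n_y) = atan2(0.664, -0.061) = 95°.

true dip 65°, dip direction 095°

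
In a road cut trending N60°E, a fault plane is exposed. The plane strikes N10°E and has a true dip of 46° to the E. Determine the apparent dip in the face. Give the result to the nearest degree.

38°

The section lies 50° from the strike.
tan α = tan 46° × sin 50° = 1.0355 × 0.7660 = 0.7933
α = arctan(0.7933) = 38.42°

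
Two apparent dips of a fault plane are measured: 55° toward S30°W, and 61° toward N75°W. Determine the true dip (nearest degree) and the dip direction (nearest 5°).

The two traces are lines in the plane: v₁ = (sin 210°·cos 55°, cos 210°·cos 55°, −sin 55°), v₂ = (sin 285°·cos 61°, cos 285°·cos 61°, −sin 61°).
The plane normal is n = v₁ × v₂ ∝ (-0.537, -0.133, 0.269).
Dip δ = arctan(|n_h|/n_z) = arctan(0.553/0.269) = 64.1°.
Dip direction = azimuth of (n_x, n_y) = atan2(-0.537, -0.133) = 256°.

true dip 64°, dip direction 255°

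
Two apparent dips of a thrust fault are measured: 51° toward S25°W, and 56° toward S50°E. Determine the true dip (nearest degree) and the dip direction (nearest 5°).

true dip 60°, dip direction 160°

The two traces are lines in the plane: v₁ = (sin 205°·cos 51°, cos 205°·cos 51°, −sin 51°), v₂ = (sin 130°·cos 56°, cos 130°·cos 56°, −sin 56°).
The plane normal is n = v₁ × v₂ ∝ (0.194, -0.553, 0.340).
True dip = arccos(n_z / |n|) = arccos(0.5016) = 59.9°.
Dip direction = azimuth of (n_x, n_y) = atan2(0.194, -0.553) = 161°.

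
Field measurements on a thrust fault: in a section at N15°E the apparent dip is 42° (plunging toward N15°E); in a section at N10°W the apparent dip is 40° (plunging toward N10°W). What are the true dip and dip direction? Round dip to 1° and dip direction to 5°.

true dip 42°, dip direction 010°

Represent each trace as a vector plunging at its apparent dip toward its trend (east-north-up frame): v₁ = (0.192, 0.718, -0.669), v₂ = (-0.133, 0.754, -0.643).
The plane normal is n = v₁ × v₂ ∝ (0.043, 0.213, 0.241).
tan δ = √(n_x²+n_y²)/n_z = 0.217/0.241, so δ = 42.1°.
Dip direction = azimuth of (n_x, n_y) = atan2(0.043, 0.213) = 12°.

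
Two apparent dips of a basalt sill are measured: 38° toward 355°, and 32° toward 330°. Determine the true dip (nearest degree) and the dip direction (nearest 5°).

true dip 39°, dip direction 010°

Each apparent-dip line lies in the plane. As unit vectors (x east, y north, z up), v₁ plunges 38°→355° and v₂ plunges 32°→330°.
n = v₁ × v₂ = (0.036, 0.225, 0.282) (taken with n_z > 0).
Dip δ = arctan(|n_h|/n_z) = arctan(0.228/0.282) = 38.9°.
The horizontal component of n points toward azimuth atan2(n_x, n_y) = 9°, the dip direction.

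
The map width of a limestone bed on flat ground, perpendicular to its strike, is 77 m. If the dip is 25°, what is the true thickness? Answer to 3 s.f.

32.5 m

True thickness t = w · sin(dip) = 77 × sin 25°
t = 77 × 0.4226 = 32.542 m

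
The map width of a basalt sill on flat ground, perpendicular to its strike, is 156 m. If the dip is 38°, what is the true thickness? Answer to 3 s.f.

True thickness t = w · sin(dip) = 156 × sin 38°
t = 156 × 0.6157 = 96.043 m

96.0 m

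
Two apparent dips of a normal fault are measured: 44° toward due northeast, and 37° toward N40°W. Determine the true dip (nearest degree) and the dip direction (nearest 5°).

Represent each trace as a vector plunging at its apparent dip toward its trend (east-north-up frame): v₁ = (0.509, 0.509, -0.695), v₂ = (-0.513, 0.612, -0.602).
Cross product v₁ × v₂ gives the pole to the plane: n ∝ (0.119, 0.663, 0.572).
Dip δ = arctan(|n_h|/n_z) = arctan(0.673/0.572) = 49.6°.
The horizontal component of n points toward azimuth atan2(n_x, n_y) = 10°, the dip direction.

true dip 50°, dip direction 010°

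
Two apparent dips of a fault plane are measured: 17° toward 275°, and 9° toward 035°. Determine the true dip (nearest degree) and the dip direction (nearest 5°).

Represent each trace as a vector plunging at its apparent dip toward its trend (east-north-up frame): v₁ = (-0.953, 0.083, -0.292), v₂ = (0.567, 0.809, -0.156).
n = v₁ × v₂ = (-0.224, 0.315, 0.818) (taken with n_z > 0).
tan δ = √(n_x²+n_y²)/n_z = 0.386/0.818, so δ = 25.3°.
Dip direction = azimuth of (n_x, n_y) = atan2(-0.224, 0.315) = 325°.

true dip 25°, dip direction 325°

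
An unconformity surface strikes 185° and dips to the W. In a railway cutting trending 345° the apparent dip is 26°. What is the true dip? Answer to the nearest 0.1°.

55.0°

The section is 20° from the strike.
tan(true dip) = tan 26° / sin 20° = 1.4260
δ = arctan(1.4260) = 54.96°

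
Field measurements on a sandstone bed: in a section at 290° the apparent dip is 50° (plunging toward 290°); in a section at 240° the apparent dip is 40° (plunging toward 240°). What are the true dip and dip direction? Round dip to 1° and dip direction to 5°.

true dip 50°, dip direction 285°

Represent each trace as a vector plunging at its apparent dip toward its trend (east-north-up frame): v₁ = (-0.604, 0.220, -0.766), v₂ = (-0.663, -0.383, -0.643).
Cross product v₁ × v₂ gives the pole to the plane: n ∝ (-0.435, 0.120, 0.377).
True dip = arccos(n_z / |n|) = arccos(0.6416) = 50.1°.
Dip direction = azimuth of (n_x, n_y) = atan2(-0.435, 0.120) = 285°.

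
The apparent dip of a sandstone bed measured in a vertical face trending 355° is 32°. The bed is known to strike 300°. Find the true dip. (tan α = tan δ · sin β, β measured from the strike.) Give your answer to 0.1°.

The section is 55° from the strike.
tan(true dip) = tan 32° / sin 55° = 0.7628
δ = arctan(0.7628) = 37.34°

37.3°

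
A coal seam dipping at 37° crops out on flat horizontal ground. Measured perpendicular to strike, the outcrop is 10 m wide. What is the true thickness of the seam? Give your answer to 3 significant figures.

6.02 m

True thickness t = w · sin(dip) = 10 × sin 37°
t = 10 × 0.6018 = 6.018 m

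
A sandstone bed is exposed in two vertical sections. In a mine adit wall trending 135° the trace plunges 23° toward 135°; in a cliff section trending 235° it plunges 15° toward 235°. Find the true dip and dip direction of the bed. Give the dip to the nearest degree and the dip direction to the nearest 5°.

Each apparent-dip line lies in the plane. As unit vectors (x east, y north, z up), v₁ plunges 23°→135° and v₂ plunges 15°→235°.
Cross product v₁ × v₂ gives the pole to the plane: n ∝ (0.048, -0.478, 0.876).
Dip δ = arctan(|n_h|/n_z) = arctan(0.480/0.876) = 28.7°.
Dip direction = azimuth of (n_x, n_y) = atan2(0.048, -0.478) = 174°.

true dip 29°, dip direction 175°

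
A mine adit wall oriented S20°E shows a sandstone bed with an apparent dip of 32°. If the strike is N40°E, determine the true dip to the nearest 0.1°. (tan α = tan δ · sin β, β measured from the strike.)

β = acute angle between strike N40°E and section S20°E = 60°.
tan(true dip) = tan 32° / sin 60° = 0.7215
true dip = arctan 0.7215 = 35.81°

35.8°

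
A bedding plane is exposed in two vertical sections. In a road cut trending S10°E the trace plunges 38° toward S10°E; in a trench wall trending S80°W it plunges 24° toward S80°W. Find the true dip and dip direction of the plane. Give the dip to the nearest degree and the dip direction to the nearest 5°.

The two traces are lines in the plane: v₁ = (sin 170°·cos 38°, cos 170°·cos 38°, −sin 38°), v₂ = (sin 260°·cos 24°, cos 260°·cos 24°, −sin 24°).
Cross product v₁ × v₂ gives the pole to the plane: n ∝ (-0.218, -0.610, 0.720).
Dip δ = arctan(|n_h|/n_z) = arctan(0.647/0.720) = 42.0°.
Dip direction = atan2(-0.218, -0.610) = 200° (azimuth of n's horizontal projection).

true dip 42°, dip direction 200°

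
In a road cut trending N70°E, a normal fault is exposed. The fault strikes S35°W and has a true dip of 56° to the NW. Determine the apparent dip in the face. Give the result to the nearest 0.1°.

40.4°

Angle between strike (S35°W) and section (N70°E): β = 35°.
tan α = tan 56° × sin 35° = 1.4826 × 0.5736 = 0.8504
apparent dip = arctan 0.8504 = 40.38°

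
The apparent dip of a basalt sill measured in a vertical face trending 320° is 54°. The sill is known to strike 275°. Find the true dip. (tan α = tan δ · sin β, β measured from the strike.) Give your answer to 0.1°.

β = acute angle between strike 275° and section 320° = 45°.
tan(true dip) = tan 54° / sin 45° = 1.9465
true dip = arctan 1.9465 = 62.81°

62.8°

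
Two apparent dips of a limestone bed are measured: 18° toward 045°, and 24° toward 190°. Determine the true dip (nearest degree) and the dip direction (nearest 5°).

The two traces are lines in the plane: v₁ = (sin 45°·cos 18°, cos 45°·cos 18°, −sin 18°), v₂ = (sin 190°·cos 24°, cos 190°·cos 24°, −sin 24°).
Cross product v₁ × v₂ gives the pole to the plane: n ∝ (0.552, -0.323, 0.498).
True dip = arccos(n_z / |n|) = arccos(0.6150) = 52.0°.
The horizontal component of n points toward azimuth atan2(n_x, n_y) = 120°, the dip direction.

true dip 52°, dip direction 120°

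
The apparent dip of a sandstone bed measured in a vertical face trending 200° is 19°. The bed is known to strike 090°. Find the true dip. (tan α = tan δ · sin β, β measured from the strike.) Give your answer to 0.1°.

The section is 70° from the strike.
tan(true dip) = tan 19° / sin 70° = 0.3664
δ = arctan(0.3664) = 20.12°

20.1°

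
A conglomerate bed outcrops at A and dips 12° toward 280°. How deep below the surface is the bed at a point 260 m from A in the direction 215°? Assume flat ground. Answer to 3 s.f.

The hole lies 65° from the dip direction, so the down-dip offset is 260 × cos 65° = 109.88 m.
Depth = down-dip offset × tan(dip) = 109.88 × tan 12° = 109.88 × 0.2126
Depth = 23.36 m

23.4 m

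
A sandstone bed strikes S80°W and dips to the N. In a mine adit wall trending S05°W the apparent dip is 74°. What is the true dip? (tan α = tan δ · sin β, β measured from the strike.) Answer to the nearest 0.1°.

The section is 75° from the strike.
tan δ = tan α / sin β = tan 74° / sin 75° = 3.4874 / 0.9659 = 3.6104
true dip = arctan 3.6104 = 74.52°

74.5°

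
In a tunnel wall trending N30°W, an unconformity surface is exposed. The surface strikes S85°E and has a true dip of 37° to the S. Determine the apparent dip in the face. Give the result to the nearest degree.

32°

Angle between strike (S85°E) and section (N30°W): β = 55°.
tan α = tan 37° × sin 55° = 0.7536 × 0.8192 = 0.6173
α = arctan(0.6173) = 31.69°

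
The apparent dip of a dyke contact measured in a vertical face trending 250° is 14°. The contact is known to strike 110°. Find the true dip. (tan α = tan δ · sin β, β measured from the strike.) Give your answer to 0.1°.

21.2°

The section is 40° from the strike.
tan(true dip) = tan 14° / sin 40° = 0.3879
true dip = arctan 0.3879 = 21.20°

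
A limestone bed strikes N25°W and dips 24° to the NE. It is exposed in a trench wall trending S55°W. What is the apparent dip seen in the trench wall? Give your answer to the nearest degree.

24°

The section lies 80° from the strike.
tan α = tan 24° × sin 80° = 0.4452 × 0.9848 = 0.4385
apparent dip = arctan 0.4385 = 23.68°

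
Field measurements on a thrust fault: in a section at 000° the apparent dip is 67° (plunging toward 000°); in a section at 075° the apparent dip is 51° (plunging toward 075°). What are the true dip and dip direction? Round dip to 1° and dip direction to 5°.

true dip 68°, dip direction 015°

The two traces are lines in the plane: v₁ = (sin 0°·cos 67°, cos 0°·cos 67°, −sin 67°), v₂ = (sin 75°·cos 51°, cos 75°·cos 51°, −sin 51°).
The plane normal is n = v₁ × v₂ ∝ (0.154, 0.560, 0.238).
tan δ = √(n_x²+n_y²)/n_z = 0.580/0.238, so δ = 67.7°.
The horizontal component of n points toward azimuth atan2(n_x, n_y) = 15°, the dip direction.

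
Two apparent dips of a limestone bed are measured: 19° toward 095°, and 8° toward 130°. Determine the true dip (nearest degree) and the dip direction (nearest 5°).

true dip 23°, dip direction 060°

Each apparent-dip line lies in the plane. As unit vectors (x east, y north, z up), v₁ plunges 19°→095° and v₂ plunges 8°→130°.
Cross product v₁ × v₂ gives the pole to the plane: n ∝ (0.196, 0.116, 0.537).
Dip δ = arctan(|n_h|/n_z) = arctan(0.227/0.537) = 23.0°.
Dip direction = azimuth of (n_x, n_y) = atan2(0.196, 0.116) = 59°.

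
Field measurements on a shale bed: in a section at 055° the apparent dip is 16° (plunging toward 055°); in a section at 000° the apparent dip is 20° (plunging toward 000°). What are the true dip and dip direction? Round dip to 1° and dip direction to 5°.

Each apparent-dip line lies in the plane. As unit vectors (x east, y north, z up), v₁ plunges 16°→055° and v₂ plunges 20°→000°.
n = v₁ × v₂ = (0.070, 0.269, 0.740) (taken with n_z > 0).
True dip = arccos(n_z / |n|) = arccos(0.9360) = 20.6°.
The horizontal component of n points toward azimuth atan2(n_x, n_y) = 15°, the dip direction.

true dip 21°, dip direction 015°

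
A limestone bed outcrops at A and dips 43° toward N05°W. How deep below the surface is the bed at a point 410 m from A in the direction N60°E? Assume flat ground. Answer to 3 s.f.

162 m

The hole lies 65° from the dip direction, so the down-dip offset is 410 × cos 65° = 173.27 m.
Depth = down-dip offset × tan(dip) = 173.27 × tan 43° = 173.27 × 0.9325
Depth = 161.58 m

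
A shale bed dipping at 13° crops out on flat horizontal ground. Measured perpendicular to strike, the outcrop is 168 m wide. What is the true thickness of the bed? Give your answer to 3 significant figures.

True thickness t = w · sin(dip) = 168 × sin 13°
t = 168 × 0.2250 = 37.792 m

37.8 m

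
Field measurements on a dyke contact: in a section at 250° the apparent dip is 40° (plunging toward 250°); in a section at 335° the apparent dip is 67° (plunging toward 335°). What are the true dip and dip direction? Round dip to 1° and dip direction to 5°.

Represent each trace as a vector plunging at its apparent dip toward its trend (east-north-up frame): v₁ = (-0.720, -0.262, -0.643), v₂ = (-0.165, 0.354, -0.921).
Cross product v₁ × v₂ gives the pole to the plane: n ∝ (-0.469, 0.556, 0.298).
True dip = arccos(n_z / |n|) = arccos(0.3792) = 67.7°.
Dip direction = azimuth of (n_x, n_y) = atan2(-0.469, 0.556) = 320°.

true dip 68°, dip direction 320°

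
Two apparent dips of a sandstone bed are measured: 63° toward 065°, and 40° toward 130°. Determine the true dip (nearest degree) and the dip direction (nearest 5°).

The two traces are lines in the plane: v₁ = (sin 65°·cos 63°, cos 65°·cos 63°, −sin 63°), v₂ = (sin 130°·cos 40°, cos 130°·cos 40°, −sin 40°).
The plane normal is n = v₁ × v₂ ∝ (0.562, 0.258, 0.315).
True dip = arccos(n_z / |n|) = arccos(0.4540) = 63.0°.
Dip direction = azimuth of (n_x, n_y) = atan2(0.562, 0.258) = 65°.

true dip 63°, dip direction 065°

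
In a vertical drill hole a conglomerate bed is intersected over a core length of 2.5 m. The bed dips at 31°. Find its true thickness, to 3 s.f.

2.14 m

True thickness t = h · cos(dip) = 2.5 × cos 31°
t = 2.5 × 0.8572 = 2.143 m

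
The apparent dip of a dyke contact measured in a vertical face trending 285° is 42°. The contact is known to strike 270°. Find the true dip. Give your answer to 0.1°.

β = acute angle between strike 270° and section 285° = 15°.
tan δ = tan α / sin β = tan 42° / sin 15° = 0.9004 / 0.2588 = 3.4789
true dip = arctan 3.4789 = 73.96°

74.0°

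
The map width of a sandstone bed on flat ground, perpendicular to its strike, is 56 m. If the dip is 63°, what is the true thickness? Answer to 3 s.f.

True thickness t = w · sin(dip) = 56 × sin 63°
t = 56 × 0.8910 = 49.896 m

49.9 m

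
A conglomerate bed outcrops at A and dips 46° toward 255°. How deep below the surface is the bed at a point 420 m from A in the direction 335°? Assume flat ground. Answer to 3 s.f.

75.5 m

The hole lies 80° from the dip direction, so the down-dip offset is 420 × cos 80° = 72.93 m.
Depth = down-dip offset × tan(dip) = 72.93 × tan 46° = 72.93 × 1.0355
Depth = 75.52 m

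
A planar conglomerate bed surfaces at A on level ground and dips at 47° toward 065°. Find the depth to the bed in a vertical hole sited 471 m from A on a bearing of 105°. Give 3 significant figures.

387 m

The hole lies 40° from the dip direction, so the down-dip offset is 471 × cos 40° = 360.81 m.
Depth = down-dip offset × tan(dip) = 360.81 × tan 47° = 360.81 × 1.0724
Depth = 386.92 m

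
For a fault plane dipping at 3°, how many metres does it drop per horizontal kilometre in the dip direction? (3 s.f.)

52.4 m

drop per km = 1000 × tan 3° = 1000 × 0.0524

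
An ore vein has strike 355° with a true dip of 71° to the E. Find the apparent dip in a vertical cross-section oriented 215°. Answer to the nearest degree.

62°

The strike is 355° and the section trends 215°; the acute angle between them is β = 40°.
tan(apparent dip) = tan 71° · sin 40° = 1.8668
apparent dip = arctan 1.8668 = 61.82°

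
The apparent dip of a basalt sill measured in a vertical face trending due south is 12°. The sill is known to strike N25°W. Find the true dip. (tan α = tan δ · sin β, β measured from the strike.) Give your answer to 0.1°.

β = acute angle between strike N25°W and section due south = 25°.
tan(true dip) = tan 12° / sin 25° = 0.5030
δ = arctan(0.5030) = 26.70°

26.7°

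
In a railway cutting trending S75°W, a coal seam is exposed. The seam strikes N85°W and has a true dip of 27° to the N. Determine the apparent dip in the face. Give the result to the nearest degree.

The section lies 20° from the strike.
tan α = tan 27° × sin 20° = 0.5095 × 0.3420 = 0.1743
apparent dip = arctan 0.1743 = 9.89°

10°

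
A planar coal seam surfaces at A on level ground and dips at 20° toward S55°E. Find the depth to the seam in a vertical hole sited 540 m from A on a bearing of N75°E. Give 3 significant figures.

The hole lies 50° from the dip direction, so the down-dip offset is 540 × cos 50° = 347.11 m.
Depth = down-dip offset × tan(dip) = 347.11 × tan 20° = 347.11 × 0.3640
Depth = 126.34 m

126 m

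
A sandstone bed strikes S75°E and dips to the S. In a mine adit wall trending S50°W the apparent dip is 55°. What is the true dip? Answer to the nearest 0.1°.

60.2°

The section is 55° from the strike.
tan δ = tan α / sin β = tan 55° / sin 55° = 1.4281 / 0.8192 = 1.7434
true dip = arctan 1.7434 = 60.16°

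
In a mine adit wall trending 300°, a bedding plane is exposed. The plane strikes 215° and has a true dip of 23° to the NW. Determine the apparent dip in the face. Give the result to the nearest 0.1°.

The section lies 85° from the strike.
tan(apparent dip) = tan 23° · sin 85° = 0.4229
apparent dip = arctan 0.4229 = 22.92°

22.9°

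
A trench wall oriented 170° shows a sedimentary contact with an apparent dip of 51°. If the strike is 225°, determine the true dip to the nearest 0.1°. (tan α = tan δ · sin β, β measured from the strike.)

β = acute angle between strike 225° and section 170° = 55°.
tan δ = tan α / sin β = tan 51° / sin 55° = 1.2349 / 0.8192 = 1.5075
δ = arctan(1.5075) = 56.44°

56.4°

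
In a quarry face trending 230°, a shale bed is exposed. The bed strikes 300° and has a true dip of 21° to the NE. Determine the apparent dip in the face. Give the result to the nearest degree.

20°

The strike is 300° and the section trends 230°; the acute angle between them is β = 70°.
tan(apparent dip) = tan 21° · sin 70° = 0.3607
apparent dip = arctan 0.3607 = 19.84°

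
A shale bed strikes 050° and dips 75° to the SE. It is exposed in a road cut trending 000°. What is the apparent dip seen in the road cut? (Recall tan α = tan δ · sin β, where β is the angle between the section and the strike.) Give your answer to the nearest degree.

Angle between strike (050°) and section (000°): β = 50°.
tan α = tan 75° × sin 50° = 3.7321 × 0.7660 = 2.8589
apparent dip = arctan 2.8589 = 70.72°

71°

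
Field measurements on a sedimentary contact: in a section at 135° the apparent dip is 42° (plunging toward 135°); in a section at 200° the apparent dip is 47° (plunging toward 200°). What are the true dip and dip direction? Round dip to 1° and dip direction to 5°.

true dip 50°, dip direction 175°

The two traces are lines in the plane: v₁ = (sin 135°·cos 42°, cos 135°·cos 42°, −sin 42°), v₂ = (sin 200°·cos 47°, cos 200°·cos 47°, −sin 47°).
Cross product v₁ × v₂ gives the pole to the plane: n ∝ (0.045, -0.540, 0.459).
tan δ = √(n_x²+n_y²)/n_z = 0.542/0.459, so δ = 49.7°.
Dip direction = azimuth of (n_x, n_y) = atan2(0.045, -0.540) = 175°.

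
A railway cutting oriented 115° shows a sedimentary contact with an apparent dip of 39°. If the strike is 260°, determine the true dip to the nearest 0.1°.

The section is 35° from the strike.
tan(true dip) = tan 39° / sin 35° = 1.4118
δ = arctan(1.4118) = 54.69°

54.7°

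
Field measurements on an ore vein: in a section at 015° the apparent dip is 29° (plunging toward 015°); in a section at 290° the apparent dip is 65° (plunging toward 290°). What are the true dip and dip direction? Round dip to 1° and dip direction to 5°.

Represent each trace as a vector plunging at its apparent dip toward its trend (east-north-up frame): v₁ = (0.226, 0.845, -0.485), v₂ = (-0.397, 0.145, -0.906).
n = v₁ × v₂ = (-0.696, 0.398, 0.368) (taken with n_z > 0).
Dip δ = arctan(|n_h|/n_z) = arctan(0.801/0.368) = 65.3°.
Dip direction = atan2(-0.696, 0.398) = 300° (azimuth of n's horizontal projection).

true dip 65°, dip direction 300°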